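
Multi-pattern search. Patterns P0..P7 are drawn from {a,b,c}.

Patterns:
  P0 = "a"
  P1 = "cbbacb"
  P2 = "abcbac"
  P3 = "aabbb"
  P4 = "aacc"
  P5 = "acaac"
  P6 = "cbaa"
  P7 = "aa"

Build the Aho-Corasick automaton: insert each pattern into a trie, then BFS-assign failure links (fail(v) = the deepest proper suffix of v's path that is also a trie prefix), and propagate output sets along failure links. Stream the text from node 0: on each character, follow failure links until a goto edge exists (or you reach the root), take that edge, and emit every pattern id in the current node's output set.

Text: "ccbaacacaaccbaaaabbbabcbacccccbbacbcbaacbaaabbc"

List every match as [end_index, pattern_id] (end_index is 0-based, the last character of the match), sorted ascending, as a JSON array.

Build:
Trie (insert patterns):
  0='ε' goto a→1 c→2
  1='a' goto a→13 b→8 c→19  ←P0
  2='c' goto b→3
  3='cb' goto a→23 b→4
  4='cbb' goto a→5
  5='cbba' goto c→6
  6='cbbac' goto b→7
  7='cbbacb' goto ·  ←P1
  8='ab' goto c→9
  9='abc' goto b→10
  10='abcb' goto a→11
  11='abcba' goto c→12
  12='abcbac' goto ·  ←P2
  13='aa' goto b→14 c→17  ←P7
  14='aab' goto b→15
  15='aabb' goto b→16
  16='aabbb' goto ·  ←P3
  17='aac' goto c→18
  18='aacc' goto ·  ←P4
  19='ac' goto a→20
  20='aca' goto a→21
  21='acaa' goto c→22
  22='acaac' goto ·  ←P5
  23='cba' goto a→24
  24='cbaa' goto ·  ←P6

Failure links (BFS by depth):
  fail(1) 'a': from fail(0)=0 chase 'a': 0 ⇒ 0;  out={0}∪out(0)={0}
  fail(2) 'c': from fail(0)=0 chase 'c': 0 ⇒ 0;  out=∅∪out(0)=∅
  fail(3) 'cb': from fail(2)=0 chase 'b': 0 ⇒ 0;  out=∅∪out(0)=∅
  fail(8) 'ab': from fail(1)=0 chase 'b': 0 ⇒ 0;  out=∅∪out(0)=∅
  fail(13) 'aa': from fail(1)=0 chase 'a': 0 ⇒ 1;  out={7}∪out(1)={0,7}
  fail(19) 'ac': from fail(1)=0 chase 'c': 0 ⇒ 2;  out=∅∪out(2)=∅
  fail(4) 'cbb': from fail(3)=0 chase 'b': 0 ⇒ 0;  out=∅∪out(0)=∅
  fail(9) 'abc': from fail(8)=0 chase 'c': 0 ⇒ 2;  out=∅∪out(2)=∅
  fail(14) 'aab': from fail(13)=1 chase 'b': 1 ⇒ 8;  out=∅∪out(8)=∅
  fail(17) 'aac': from fail(13)=1 chase 'c': 1 ⇒ 19;  out=∅∪out(19)=∅
  fail(20) 'aca': from fail(19)=2 chase 'a': 2→0 ⇒ 1;  out=∅∪out(1)={0}
  fail(23) 'cba': from fail(3)=0 chase 'a': 0 ⇒ 1;  out=∅∪out(1)={0}
  fail(5) 'cbba': from fail(4)=0 chase 'a': 0 ⇒ 1;  out=∅∪out(1)={0}
  fail(10) 'abcb': from fail(9)=2 chase 'b': 2 ⇒ 3;  out=∅∪out(3)=∅
  fail(15) 'aabb': from fail(14)=8 chase 'b': 8→0 ⇒ 0;  out=∅∪out(0)=∅
  fail(18) 'aacc': from fail(17)=19 chase 'c': 19→2→0 ⇒ 2;  out={4}∪out(2)={4}
  fail(21) 'acaa': from fail(20)=1 chase 'a': 1 ⇒ 13;  out=∅∪out(13)={0,7}
  fail(24) 'cbaa': from fail(23)=1 chase 'a': 1 ⇒ 13;  out={6}∪out(13)={0,6,7}
  fail(6) 'cbbac': from fail(5)=1 chase 'c': 1 ⇒ 19;  out=∅∪out(19)=∅
  fail(11) 'abcba': from fail(10)=3 chase 'a': 3 ⇒ 23;  out=∅∪out(23)={0}
  fail(16) 'aabbb': from fail(15)=0 chase 'b': 0 ⇒ 0;  out={3}∪out(0)={3}
  fail(22) 'acaac': from fail(21)=13 chase 'c': 13 ⇒ 17;  out={5}∪out(17)={5}
  fail(7) 'cbbacb': from fail(6)=19 chase 'b': 19→2 ⇒ 3;  out={1}∪out(3)={1}
  fail(12) 'abcbac': from fail(11)=23 chase 'c': 23→1 ⇒ 19;  out={2}∪out(19)={2}

Text stream:
[0] read 'c'  n0⇒n2
[1] read 'c'  n2⇒n2 (fail-walked)
[2] read 'b'  n2⇒n3
[3] read 'a'  n3⇒n23  → match P0@[3:3]
[4] read 'a'  n23⇒n24  → match P0@[4:4],P6@[1:4],P7@[3:4]
[5] read 'c'  n24⇒n17 (fail-walked)
[6] read 'a'  n17⇒n20 (fail-walked)  → match P0@[6:6]
[7] read 'c'  n20⇒n19 (fail-walked)
[8] read 'a'  n19⇒n20  → match P0@[8:8]
[9] read 'a'  n20⇒n21  → match P0@[9:9],P7@[8:9]
[10] read 'c'  n21⇒n22  → match P5@[6:10]
[11] read 'c'  n22⇒n18 (fail-walked)  → match P4@[8:11]
[12] read 'b'  n18⇒n3 (fail-walked)
[13] read 'a'  n3⇒n23  → match P0@[13:13]
[14] read 'a'  n23⇒n24  → match P0@[14:14],P6@[11:14],P7@[13:14]
[15] read 'a'  n24⇒n13 (fail-walked)  → match P0@[15:15],P7@[14:15]
[16] read 'a'  n13⇒n13 (fail-walked)  → match P0@[16:16],P7@[15:16]
[17] read 'b'  n13⇒n14
[18] read 'b'  n14⇒n15
[19] read 'b'  n15⇒n16  → match P3@[15:19]
[20] read 'a'  n16⇒n1 (fail-walked)  → match P0@[20:20]
[21] read 'b'  n1⇒n8
[22] read 'c'  n8⇒n9
[23] read 'b'  n9⇒n10
[24] read 'a'  n10⇒n11  → match P0@[24:24]
[25] read 'c'  n11⇒n12  → match P2@[20:25]
[26] read 'c'  n12⇒n2 (fail-walked)
[27] read 'c'  n2⇒n2 (fail-walked)
[28] read 'c'  n2⇒n2 (fail-walked)
[29] read 'c'  n2⇒n2 (fail-walked)
[30] read 'b'  n2⇒n3
[31] read 'b'  n3⇒n4
[32] read 'a'  n4⇒n5  → match P0@[32:32]
[33] read 'c'  n5⇒n6
[34] read 'b'  n6⇒n7  → match P1@[29:34]
[35] read 'c'  n7⇒n2 (fail-walked)
[36] read 'b'  n2⇒n3
[37] read 'a'  n3⇒n23  → match P0@[37:37]
[38] read 'a'  n23⇒n24  → match P0@[38:38],P6@[35:38],P7@[37:38]
[39] read 'c'  n24⇒n17 (fail-walked)
[40] read 'b'  n17⇒n3 (fail-walked)
[41] read 'a'  n3⇒n23  → match P0@[41:41]
[42] read 'a'  n23⇒n24  → match P0@[42:42],P6@[39:42],P7@[41:42]
[43] read 'a'  n24⇒n13 (fail-walked)  → match P0@[43:43],P7@[42:43]
[44] read 'b'  n13⇒n14
[45] read 'b'  n14⇒n15
[46] read 'c'  n15⇒n2 (fail-walked)

All matches (sorted): [[3,0],[4,0],[4,6],[4,7],[6,0],[8,0],[9,0],[9,7],[10,5],[11,4],[13,0],[14,0],[14,6],[14,7],[15,0],[15,7],[16,0],[16,7],[19,3],[20,0],[24,0],[25,2],[32,0],[34,1],[37,0],[38,0],[38,6],[38,7],[41,0],[42,0],[42,6],[42,7],[43,0],[43,7]]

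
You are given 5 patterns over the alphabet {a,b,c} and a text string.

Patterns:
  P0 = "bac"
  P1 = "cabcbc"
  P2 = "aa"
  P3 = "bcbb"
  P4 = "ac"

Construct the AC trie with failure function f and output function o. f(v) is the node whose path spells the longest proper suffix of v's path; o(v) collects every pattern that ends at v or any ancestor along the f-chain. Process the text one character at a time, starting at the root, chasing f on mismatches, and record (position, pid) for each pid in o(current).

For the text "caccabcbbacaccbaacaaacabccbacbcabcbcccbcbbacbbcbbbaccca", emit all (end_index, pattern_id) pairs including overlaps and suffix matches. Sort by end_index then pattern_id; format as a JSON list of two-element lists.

Construct AC machine:
Trie (insert patterns):
  0='ε' goto a→10 b→1 c→4
  1='b' goto a→2 c→12
  2='ba' goto c→3
  3='bac' goto ·  ←P0
  4='c' goto a→5
  5='ca' goto b→6
  6='cab' goto c→7
  7='cabc' goto b→8
  8='cabcb' goto c→9
  9='cabcbc' goto ·  ←P1
  10='a' goto a→11 c→15
  11='aa' goto ·  ←P2
  12='bc' goto b→13
  13='bcb' goto b→14
  14='bcbb' goto ·  ←P3
  15='ac' goto ·  ←P4

Failure links (BFS by depth):
  n1('b'): parent n0 fail=0; on 'b' 0 → fail=0;  out ∅∪∅=∅
  n4('c'): parent n0 fail=0; on 'c' 0 → fail=0;  out ∅∪∅=∅
  n10('a'): parent n0 fail=0; on 'a' 0 → fail=0;  out ∅∪∅=∅
  n2('ba'): parent n1 fail=0; on 'a' 0 → fail=10;  out ∅∪∅=∅
  n5('ca'): parent n4 fail=0; on 'a' 0 → fail=10;  out ∅∪∅=∅
  n11('aa'): parent n10 fail=0; on 'a' 0 → fail=10;  out {2}∪∅={2}
  n12('bc'): parent n1 fail=0; on 'c' 0 → fail=4;  out ∅∪∅=∅
  n15('ac'): parent n10 fail=0; on 'c' 0 → fail=4;  out {4}∪∅={4}
  n3('bac'): parent n2 fail=10; on 'c' 10 → fail=15;  out {0}∪{4}={0,4}
  n6('cab'): parent n5 fail=10; on 'b' 10→0 → fail=1;  out ∅∪∅=∅
  n13('bcb'): parent n12 fail=4; on 'b' 4→0 → fail=1;  out ∅∪∅=∅
  n7('cabc'): parent n6 fail=1; on 'c' 1 → fail=12;  out ∅∪∅=∅
  n14('bcbb'): parent n13 fail=1; on 'b' 1→0 → fail=1;  out {3}∪∅={3}
  n8('cabcb'): parent n7 fail=12; on 'b' 12 → fail=13;  out ∅∪∅=∅
  n9('cabcbc'): parent n8 fail=13; on 'c' 13→1 → fail=12;  out {1}∪∅={1}

Run:
[0] read 'c'  n0⇒n4
[1] read 'a'  n4⇒n5
[2] read 'c'  n5⇒n15 ·f  → match P4@[1:2]
[3] read 'c'  n15⇒n4 ·f
[4] read 'a'  n4⇒n5
[5] read 'b'  n5⇒n6
[6] read 'c'  n6⇒n7
[7] read 'b'  n7⇒n8
[8] read 'b'  n8⇒n14 ·f  → match P3@[5:8]
[9] read 'a'  n14⇒n2 ·f
[10] read 'c'  n2⇒n3  → match P0@[8:10],P4@[9:10]
[11] read 'a'  n3⇒n5 ·f
[12] read 'c'  n5⇒n15 ·f  → match P4@[11:12]
[13] read 'c'  n15⇒n4 ·f
[14] read 'b'  n4⇒n1 ·f
[15] read 'a'  n1⇒n2
[16] read 'a'  n2⇒n11 ·f  → match P2@[15:16]
[17] read 'c'  n11⇒n15 ·f  → match P4@[16:17]
[18] read 'a'  n15⇒n5 ·f
[19] read 'a'  n5⇒n11 ·f  → match P2@[18:19]
[20] read 'a'  n11⇒n11 ·f  → match P2@[19:20]
[21] read 'c'  n11⇒n15 ·f  → match P4@[20:21]
[22] read 'a'  n15⇒n5 ·f
[23] read 'b'  n5⇒n6
[24] read 'c'  n6⇒n7
[25] read 'c'  n7⇒n4 ·f
[26] read 'b'  n4⇒n1 ·f
[27] read 'a'  n1⇒n2
[28] read 'c'  n2⇒n3  → match P0@[26:28],P4@[27:28]
[29] read 'b'  n3⇒n1 ·f
[30] read 'c'  n1⇒n12
[31] read 'a'  n12⇒n5 ·f
[32] read 'b'  n5⇒n6
[33] read 'c'  n6⇒n7
[34] read 'b'  n7⇒n8
[35] read 'c'  n8⇒n9  → match P1@[30:35]
[36] read 'c'  n9⇒n4 ·f
[37] read 'c'  n4⇒n4 ·f
[38] read 'b'  n4⇒n1 ·f
[39] read 'c'  n1⇒n12
[40] read 'b'  n12⇒n13
[41] read 'b'  n13⇒n14  → match P3@[38:41]
[42] read 'a'  n14⇒n2 ·f
[43] read 'c'  n2⇒n3  → match P0@[41:43],P4@[42:43]
[44] read 'b'  n3⇒n1 ·f
[45] read 'b'  n1⇒n1 ·f
[46] read 'c'  n1⇒n12
[47] read 'b'  n12⇒n13
[48] read 'b'  n13⇒n14  → match P3@[45:48]
[49] read 'b'  n14⇒n1 ·f
[50] read 'a'  n1⇒n2
[51] read 'c'  n2⇒n3  → match P0@[49:51],P4@[50:51]
[52] read 'c'  n3⇒n4 ·f
[53] read 'c'  n4⇒n4 ·f
[54] read 'a'  n4⇒n5

Matches: [[2,4],[8,3],[10,0],[10,4],[12,4],[16,2],[17,4],[19,2],[20,2],[21,4],[28,0],[28,4],[35,1],[41,3],[43,0],[43,4],[48,3],[51,0],[51,4]]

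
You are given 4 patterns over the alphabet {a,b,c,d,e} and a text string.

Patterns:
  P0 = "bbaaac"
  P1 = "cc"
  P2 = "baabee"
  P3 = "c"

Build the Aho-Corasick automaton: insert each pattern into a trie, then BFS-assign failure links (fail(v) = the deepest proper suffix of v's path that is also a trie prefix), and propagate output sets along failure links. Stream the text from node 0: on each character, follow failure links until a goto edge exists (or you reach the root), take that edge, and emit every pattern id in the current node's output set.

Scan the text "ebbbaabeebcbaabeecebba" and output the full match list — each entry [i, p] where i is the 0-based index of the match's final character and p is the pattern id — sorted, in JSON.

Construct AC machine:
Trie (insert patterns):
  0='ε' goto b→1 c→7
  1='b' goto a→9 b→2
  2='bb' goto a→3
  3='bba' goto a→4
  4='bbaa' goto a→5
  5='bbaaa' goto c→6
  6='bbaaac' goto ·  ←P0
  7='c' goto c→8  ←P3
  8='cc' goto ·  ←P1
  9='ba' goto a→10
  10='baa' goto b→11
  11='baab' goto e→12
  12='baabe' goto e→13
  13='baabee' goto ·  ←P2

BFS fail/out derivation:
  n1('b'): parent n0 fail=0; on 'b' 0 → fail=0;  out ∅∪∅=∅
  n7('c'): parent n0 fail=0; on 'c' 0 → fail=0;  out {3}∪∅={3}
  n2('bb'): parent n1 fail=0; on 'b' 0 → fail=1;  out ∅∪∅=∅
  n8('cc'): parent n7 fail=0; on 'c' 0 → fail=7;  out {1}∪{3}={1,3}
  n9('ba'): parent n1 fail=0; on 'a' 0 → fail=0;  out ∅∪∅=∅
  n3('bba'): parent n2 fail=1; on 'a' 1 → fail=9;  out ∅∪∅=∅
  n10('baa'): parent n9 fail=0; on 'a' 0 → fail=0;  out ∅∪∅=∅
  n4('bbaa'): parent n3 fail=9; on 'a' 9 → fail=10;  out ∅∪∅=∅
  n11('baab'): parent n10 fail=0; on 'b' 0 → fail=1;  out ∅∪∅=∅
  n5('bbaaa'): parent n4 fail=10; on 'a' 10→0 → fail=0;  out ∅∪∅=∅
  n12('baabe'): parent n11 fail=1; on 'e' 1→0 → fail=0;  out ∅∪∅=∅
  n6('bbaaac'): parent n5 fail=0; on 'c' 0 → fail=7;  out {0}∪{3}={0,3}
  n13('baabee'): parent n12 fail=0; on 'e' 0 → fail=0;  out {2}∪∅={2}

Text stream:
[0] read 'e'  n0⇒n0
[1] read 'b'  n0⇒n1
[2] read 'b'  n1⇒n2
[3] read 'b'  n2⇒n2 ·f
[4] read 'a'  n2⇒n3
[5] read 'a'  n3⇒n4
[6] read 'b'  n4⇒n11 ·f
[7] read 'e'  n11⇒n12
[8] read 'e'  n12⇒n13  → match P2@[3:8]
[9] read 'b'  n13⇒n1 ·f
[10] read 'c'  n1⇒n7 ·f  → match P3@[10:10]
[11] read 'b'  n7⇒n1 ·f
[12] read 'a'  n1⇒n9
[13] read 'a'  n9⇒n10
[14] read 'b'  n10⇒n11
[15] read 'e'  n11⇒n12
[16] read 'e'  n12⇒n13  → match P2@[11:16]
[17] read 'c'  n13⇒n7 ·f  → match P3@[17:17]
[18] read 'e'  n7⇒n0 ·f
[19] read 'b'  n0⇒n1
[20] read 'b'  n1⇒n2
[21] read 'a'  n2⇒n3

Matches: [[8,2],[10,3],[16,2],[17,3]]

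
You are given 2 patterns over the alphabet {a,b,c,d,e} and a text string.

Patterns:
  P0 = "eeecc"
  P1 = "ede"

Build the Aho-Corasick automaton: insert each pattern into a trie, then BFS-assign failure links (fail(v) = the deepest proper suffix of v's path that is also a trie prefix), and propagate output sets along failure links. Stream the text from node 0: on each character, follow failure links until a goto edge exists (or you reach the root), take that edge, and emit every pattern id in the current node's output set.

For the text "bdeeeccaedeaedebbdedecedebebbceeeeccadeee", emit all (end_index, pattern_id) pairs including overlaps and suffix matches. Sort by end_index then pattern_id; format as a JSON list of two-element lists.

Build:
Trie (insert patterns):
  n0 'ε': e→1
  n1 'e': d→6 e→2
  n2 'ee': e→3
  n3 'eee': c→4
  n4 'eeec': c→5
  n5 'eeecc': ·  [P0 ends]
  n6 'ed': e→7
  n7 'ede': ·  [P1 ends]

BFS fail/out derivation:
  n1('e'): parent n0 fail=0; on 'e' 0 → fail=0;  out ∅∪∅=∅
  n2('ee'): parent n1 fail=0; on 'e' 0 → fail=1;  out ∅∪∅=∅
  n6('ed'): parent n1 fail=0; on 'd' 0 → fail=0;  out ∅∪∅=∅
  n3('eee'): parent n2 fail=1; on 'e' 1 → fail=2;  out ∅∪∅=∅
  n7('ede'): parent n6 fail=0; on 'e' 0 → fail=1;  out {1}∪∅={1}
  n4('eeec'): parent n3 fail=2; on 'c' 2→1→0 → fail=0;  out ∅∪∅=∅
  n5('eeecc'): parent n4 fail=0; on 'c' 0 → fail=0;  out {0}∪∅={0}

Run:
[0] read 'b'  n0⇒n0
[1] read 'd'  n0⇒n0
[2] read 'e'  n0⇒n1
[3] read 'e'  n1⇒n2
[4] read 'e'  n2⇒n3
[5] read 'c'  n3⇒n4
[6] read 'c'  n4⇒n5  ** P0@[2:6]
[7] read 'a'  n5⇒n0 (via fail)
[8] read 'e'  n0⇒n1
[9] read 'd'  n1⇒n6
[10] read 'e'  n6⇒n7  ** P1@[8:10]
[11] read 'a'  n7⇒n0 (via fail)
[12] read 'e'  n0⇒n1
[13] read 'd'  n1⇒n6
[14] read 'e'  n6⇒n7  ** P1@[12:14]
[15] read 'b'  n7⇒n0 (via fail)
[16] read 'b'  n0⇒n0
[17] read 'd'  n0⇒n0
[18] read 'e'  n0⇒n1
[19] read 'd'  n1⇒n6
[20] read 'e'  n6⇒n7  ** P1@[18:20]
[21] read 'c'  n7⇒n0 (via fail)
[22] read 'e'  n0⇒n1
[23] read 'd'  n1⇒n6
[24] read 'e'  n6⇒n7  ** P1@[22:24]
[25] read 'b'  n7⇒n0 (via fail)
[26] read 'e'  n0⇒n1
[27] read 'b'  n1⇒n0 (via fail)
[28] read 'b'  n0⇒n0
[29] read 'c'  n0⇒n0
[30] read 'e'  n0⇒n1
[31] read 'e'  n1⇒n2
[32] read 'e'  n2⇒n3
[33] read 'e'  n3⇒n3 (via fail)
[34] read 'c'  n3⇒n4
[35] read 'c'  n4⇒n5  ** P0@[31:35]
[36] read 'a'  n5⇒n0 (via fail)
[37] read 'd'  n0⇒n0
[38] read 'e'  n0⇒n1
[39] read 'e'  n1⇒n2
[40] read 'e'  n2⇒n3

Result: [[6,0],[10,1],[14,1],[20,1],[24,1],[35,0]]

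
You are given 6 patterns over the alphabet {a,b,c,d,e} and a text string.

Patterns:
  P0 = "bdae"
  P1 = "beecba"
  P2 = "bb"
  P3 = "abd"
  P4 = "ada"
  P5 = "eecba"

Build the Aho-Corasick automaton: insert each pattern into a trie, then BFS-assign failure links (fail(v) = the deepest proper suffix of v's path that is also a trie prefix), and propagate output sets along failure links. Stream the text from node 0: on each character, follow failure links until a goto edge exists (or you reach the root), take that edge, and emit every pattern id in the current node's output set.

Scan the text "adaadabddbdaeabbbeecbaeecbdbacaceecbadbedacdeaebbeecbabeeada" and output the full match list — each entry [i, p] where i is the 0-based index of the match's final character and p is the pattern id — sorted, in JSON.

Construct AC machine:
Trie (insert patterns):
  n0 'ε': a→11 b→1 e→16
  n1 'b': b→10 d→2 e→5
  n2 'bd': a→3
  n3 'bda': e→4
  n4 'bdae': ·  ←P0
  n5 'be': e→6
  n6 'bee': c→7
  n7 'beec': b→8
  n8 'beecb': a→9
  n9 'beecba': ·  ←P1
  n10 'bb': ·  ←P2
  n11 'a': b→12 d→14
  n12 'ab': d→13
  n13 'abd': ·  ←P3
  n14 'ad': a→15
  n15 'ada': ·  ←P4
  n16 'e': e→17
  n17 'ee': c→18
  n18 'eec': b→19
  n19 'eecb': a→20
  n20 'eecba': ·  ←P5

BFS fail/out derivation:
  n1('b'): parent n0 fail=0; on 'b' 0 → fail=0;  out ∅∪∅=∅
  n11('a'): parent n0 fail=0; on 'a' 0 → fail=0;  out ∅∪∅=∅
  n16('e'): parent n0 fail=0; on 'e' 0 → fail=0;  out ∅∪∅=∅
  n2('bd'): parent n1 fail=0; on 'd' 0 → fail=0;  out ∅∪∅=∅
  n5('be'): parent n1 fail=0; on 'e' 0 → fail=16;  out ∅∪∅=∅
  n10('bb'): parent n1 fail=0; on 'b' 0 → fail=1;  out {2}∪∅={2}
  n12('ab'): parent n11 fail=0; on 'b' 0 → fail=1;  out ∅∪∅=∅
  n14('ad'): parent n11 fail=0; on 'd' 0 → fail=0;  out ∅∪∅=∅
  n17('ee'): parent n16 fail=0; on 'e' 0 → fail=16;  out ∅∪∅=∅
  n3('bda'): parent n2 fail=0; on 'a' 0 → fail=11;  out ∅∪∅=∅
  n6('bee'): parent n5 fail=16; on 'e' 16 → fail=17;  out ∅∪∅=∅
  n13('abd'): parent n12 fail=1; on 'd' 1 → fail=2;  out {3}∪∅={3}
  n15('ada'): parent n14 fail=0; on 'a' 0 → fail=11;  out {4}∪∅={4}
  n18('eec'): parent n17 fail=16; on 'c' 16→0 → fail=0;  out ∅∪∅=∅
  n4('bdae'): parent n3 fail=11; on 'e' 11→0 → fail=16;  out {0}∪∅={0}
  n7('beec'): parent n6 fail=17; on 'c' 17 → fail=18;  out ∅∪∅=∅
  n19('eecb'): parent n18 fail=0; on 'b' 0 → fail=1;  out ∅∪∅=∅
  n8('beecb'): parent n7 fail=18; on 'b' 18 → fail=19;  out ∅∪∅=∅
  n20('eecba'): parent n19 fail=1; on 'a' 1→0 → fail=11;  out {5}∪∅={5}
  n9('beecba'): parent n8 fail=19; on 'a' 19 → fail=20;  out {1}∪{5}={1,5}

Run:
pos 0 'a': at 11
pos 1 'd': at 14
pos 2 'a': at 15  ** P4@[0:2]
pos 3 'a': at 11 ·f
pos 4 'd': at 14
pos 5 'a': at 15  ** P4@[3:5]
pos 6 'b': at 12 ·f
pos 7 'd': at 13  ** P3@[5:7]
pos 8 'd': at 0 ·f
pos 9 'b': at 1
pos 10 'd': at 2
pos 11 'a': at 3
pos 12 'e': at 4  ** P0@[9:12]
pos 13 'a': at 11 ·f
pos 14 'b': at 12
pos 15 'b': at 10 ·f  ** P2@[14:15]
pos 16 'b': at 10 ·f  ** P2@[15:16]
pos 17 'e': at 5 ·f
pos 18 'e': at 6
pos 19 'c': at 7
pos 20 'b': at 8
pos 21 'a': at 9  ** P1@[16:21],P5@[17:21]
pos 22 'e': at 16 ·f
pos 23 'e': at 17
pos 24 'c': at 18
pos 25 'b': at 19
pos 26 'd': at 2 ·f
pos 27 'b': at 1 ·f
pos 28 'a': at 11 ·f
pos 29 'c': at 0 ·f
pos 30 'a': at 11
pos 31 'c': at 0 ·f
pos 32 'e': at 16
pos 33 'e': at 17
pos 34 'c': at 18
pos 35 'b': at 19
pos 36 'a': at 20  ** P5@[32:36]
pos 37 'd': at 14 ·f
pos 38 'b': at 1 ·f
pos 39 'e': at 5
pos 40 'd': at 0 ·f
pos 41 'a': at 11
pos 42 'c': at 0 ·f
pos 43 'd': at 0
pos 44 'e': at 16
pos 45 'a': at 11 ·f
pos 46 'e': at 16 ·f
pos 47 'b': at 1 ·f
pos 48 'b': at 10  ** P2@[47:48]
pos 49 'e': at 5 ·f
pos 50 'e': at 6
pos 51 'c': at 7
pos 52 'b': at 8
pos 53 'a': at 9  ** P1@[48:53],P5@[49:53]
pos 54 'b': at 12 ·f
pos 55 'e': at 5 ·f
pos 56 'e': at 6
pos 57 'a': at 11 ·f
pos 58 'd': at 14
pos 59 'a': at 15  ** P4@[57:59]

Matches: [[2,4],[5,4],[7,3],[12,0],[15,2],[16,2],[21,1],[21,5],[36,5],[48,2],[53,1],[53,5],[59,4]]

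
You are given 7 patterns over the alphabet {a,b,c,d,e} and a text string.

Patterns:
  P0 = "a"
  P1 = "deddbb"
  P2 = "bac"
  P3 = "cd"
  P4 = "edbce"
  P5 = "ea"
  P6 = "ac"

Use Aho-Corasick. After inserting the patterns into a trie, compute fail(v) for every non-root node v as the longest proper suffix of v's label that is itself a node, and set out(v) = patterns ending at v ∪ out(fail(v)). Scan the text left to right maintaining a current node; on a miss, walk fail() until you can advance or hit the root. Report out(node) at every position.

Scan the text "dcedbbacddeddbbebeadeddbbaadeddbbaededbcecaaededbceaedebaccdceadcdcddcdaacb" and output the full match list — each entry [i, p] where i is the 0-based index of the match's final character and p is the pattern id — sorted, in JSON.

Build:
Trie (insert patterns):
  0='ε' goto a→1 b→8 c→11 d→2 e→13
  1='a' goto c→19  ←P0
  2='d' goto e→3
  3='de' goto d→4
  4='ded' goto d→5
  5='dedd' goto b→6
  6='deddb' goto b→7
  7='deddbb' goto ·  ←P1
  8='b' goto a→9
  9='ba' goto c→10
  10='bac' goto ·  ←P2
  11='c' goto d→12
  12='cd' goto ·  ←P3
  13='e' goto a→18 d→14
  14='ed' goto b→15
  15='edb' goto c→16
  16='edbc' goto e→17
  17='edbce' goto ·  ←P4
  18='ea' goto ·  ←P5
  19='ac' goto ·  ←P6

BFS fail/out derivation:
  n1('a'): parent n0 fail=0; on 'a' 0 → fail=0;  out {0}∪∅={0}
  n2('d'): parent n0 fail=0; on 'd' 0 → fail=0;  out ∅∪∅=∅
  n8('b'): parent n0 fail=0; on 'b' 0 → fail=0;  out ∅∪∅=∅
  n11('c'): parent n0 fail=0; on 'c' 0 → fail=0;  out ∅∪∅=∅
  n13('e'): parent n0 fail=0; on 'e' 0 → fail=0;  out ∅∪∅=∅
  n3('de'): parent n2 fail=0; on 'e' 0 → fail=13;  out ∅∪∅=∅
  n9('ba'): parent n8 fail=0; on 'a' 0 → fail=1;  out ∅∪{0}={0}
  n12('cd'): parent n11 fail=0; on 'd' 0 → fail=2;  out {3}∪∅={3}
  n14('ed'): parent n13 fail=0; on 'd' 0 → fail=2;  out ∅∪∅=∅
  n18('ea'): parent n13 fail=0; on 'a' 0 → fail=1;  out {5}∪{0}={0,5}
  n19('ac'): parent n1 fail=0; on 'c' 0 → fail=11;  out {6}∪∅={6}
  n4('ded'): parent n3 fail=13; on 'd' 13 → fail=14;  out ∅∪∅=∅
  n10('bac'): parent n9 fail=1; on 'c' 1 → fail=19;  out {2}∪{6}={2,6}
  n15('edb'): parent n14 fail=2; on 'b' 2→0 → fail=8;  out ∅∪∅=∅
  n5('dedd'): parent n4 fail=14; on 'd' 14→2→0 → fail=2;  out ∅∪∅=∅
  n16('edbc'): parent n15 fail=8; on 'c' 8→0 → fail=11;  out ∅∪∅=∅
  n6('deddb'): parent n5 fail=2; on 'b' 2→0 → fail=8;  out ∅∪∅=∅
  n17('edbce'): parent n16 fail=11; on 'e' 11→0 → fail=13;  out {4}∪∅={4}
  n7('deddbb'): parent n6 fail=8; on 'b' 8→0 → fail=8;  out {1}∪∅={1}

Scan:
pos 0 'd': at 2
pos 1 'c': at 11 (via fail)
pos 2 'e': at 13 (via fail)
pos 3 'd': at 14
pos 4 'b': at 15
pos 5 'b': at 8 (via fail)
pos 6 'a': at 9  emit P0@[6:6]
pos 7 'c': at 10  emit P2@[5:7],P6@[6:7]
pos 8 'd': at 12 (via fail)  emit P3@[7:8]
pos 9 'd': at 2 (via fail)
pos 10 'e': at 3
pos 11 'd': at 4
pos 12 'd': at 5
pos 13 'b': at 6
pos 14 'b': at 7  emit P1@[9:14]
pos 15 'e': at 13 (via fail)
pos 16 'b': at 8 (via fail)
pos 17 'e': at 13 (via fail)
pos 18 'a': at 18  emit P0@[18:18],P5@[17:18]
pos 19 'd': at 2 (via fail)
pos 20 'e': at 3
pos 21 'd': at 4
pos 22 'd': at 5
pos 23 'b': at 6
pos 24 'b': at 7  emit P1@[19:24]
pos 25 'a': at 9 (via fail)  emit P0@[25:25]
pos 26 'a': at 1 (via fail)  emit P0@[26:26]
pos 27 'd': at 2 (via fail)
pos 28 'e': at 3
pos 29 'd': at 4
pos 30 'd': at 5
pos 31 'b': at 6
pos 32 'b': at 7  emit P1@[27:32]
pos 33 'a': at 9 (via fail)  emit P0@[33:33]
pos 34 'e': at 13 (via fail)
pos 35 'd': at 14
pos 36 'e': at 3 (via fail)
pos 37 'd': at 4
pos 38 'b': at 15 (via fail)
pos 39 'c': at 16
pos 40 'e': at 17  emit P4@[36:40]
pos 41 'c': at 11 (via fail)
pos 42 'a': at 1 (via fail)  emit P0@[42:42]
pos 43 'a': at 1 (via fail)  emit P0@[43:43]
pos 44 'e': at 13 (via fail)
pos 45 'd': at 14
pos 46 'e': at 3 (via fail)
pos 47 'd': at 4
pos 48 'b': at 15 (via fail)
pos 49 'c': at 16
pos 50 'e': at 17  emit P4@[46:50]
pos 51 'a': at 18 (via fail)  emit P0@[51:51],P5@[50:51]
pos 52 'e': at 13 (via fail)
pos 53 'd': at 14
pos 54 'e': at 3 (via fail)
pos 55 'b': at 8 (via fail)
pos 56 'a': at 9  emit P0@[56:56]
pos 57 'c': at 10  emit P2@[55:57],P6@[56:57]
pos 58 'c': at 11 (via fail)
pos 59 'd': at 12  emit P3@[58:59]
pos 60 'c': at 11 (via fail)
pos 61 'e': at 13 (via fail)
pos 62 'a': at 18  emit P0@[62:62],P5@[61:62]
pos 63 'd': at 2 (via fail)
pos 64 'c': at 11 (via fail)
pos 65 'd': at 12  emit P3@[64:65]
pos 66 'c': at 11 (via fail)
pos 67 'd': at 12  emit P3@[66:67]
pos 68 'd': at 2 (via fail)
pos 69 'c': at 11 (via fail)
pos 70 'd': at 12  emit P3@[69:70]
pos 71 'a': at 1 (via fail)  emit P0@[71:71]
pos 72 'a': at 1 (via fail)  emit P0@[72:72]
pos 73 'c': at 19  emit P6@[72:73]
pos 74 'b': at 8 (via fail)

Matches: [[6,0],[7,2],[7,6],[8,3],[14,1],[18,0],[18,5],[24,1],[25,0],[26,0],[32,1],[33,0],[40,4],[42,0],[43,0],[50,4],[51,0],[51,5],[56,0],[57,2],[57,6],[59,3],[62,0],[62,5],[65,3],[67,3],[70,3],[71,0],[72,0],[73,6]]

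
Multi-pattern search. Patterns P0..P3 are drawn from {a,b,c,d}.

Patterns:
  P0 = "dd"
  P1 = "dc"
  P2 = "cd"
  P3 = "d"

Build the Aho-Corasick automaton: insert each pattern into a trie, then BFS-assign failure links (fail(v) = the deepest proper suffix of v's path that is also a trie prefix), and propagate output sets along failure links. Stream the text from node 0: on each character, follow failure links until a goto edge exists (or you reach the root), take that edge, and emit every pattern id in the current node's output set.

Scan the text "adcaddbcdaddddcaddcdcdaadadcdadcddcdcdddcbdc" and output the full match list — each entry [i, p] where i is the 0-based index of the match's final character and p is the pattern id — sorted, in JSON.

Build automaton:
Trie (insert patterns):
  0='ε' goto c→4 d→1
  1='d' goto c→3 d→2  ←P3
  2='dd' goto ·  ←P0
  3='dc' goto ·  ←P1
  4='c' goto d→5
  5='cd' goto ·  ←P2

BFS fail/out derivation:
  fail(1) 'd': from fail(0)=0 chase 'd': 0 ⇒ 0;  out={3}∪out(0)={3}
  fail(4) 'c': from fail(0)=0 chase 'c': 0 ⇒ 0;  out=∅∪out(0)=∅
  fail(2) 'dd': from fail(1)=0 chase 'd': 0 ⇒ 1;  out={0}∪out(1)={0,3}
  fail(3) 'dc': from fail(1)=0 chase 'c': 0 ⇒ 4;  out={1}∪out(4)={1}
  fail(5) 'cd': from fail(4)=0 chase 'd': 0 ⇒ 1;  out={2}∪out(1)={2,3}

Run:
[0] read 'a'  n0⇒n0
[1] read 'd'  n0⇒n1  emit P3@[1:1]
[2] read 'c'  n1⇒n3  emit P1@[1:2]
[3] read 'a'  n3⇒n0 (fail-walked)
[4] read 'd'  n0⇒n1  emit P3@[4:4]
[5] read 'd'  n1⇒n2  emit P0@[4:5],P3@[5:5]
[6] read 'b'  n2⇒n0 (fail-walked)
[7] read 'c'  n0⇒n4
[8] read 'd'  n4⇒n5  emit P2@[7:8],P3@[8:8]
[9] read 'a'  n5⇒n0 (fail-walked)
[10] read 'd'  n0⇒n1  emit P3@[10:10]
[11] read 'd'  n1⇒n2  emit P0@[10:11],P3@[11:11]
[12] read 'd'  n2⇒n2 (fail-walked)  emit P0@[11:12],P3@[12:12]
[13] read 'd'  n2⇒n2 (fail-walked)  emit P0@[12:13],P3@[13:13]
[14] read 'c'  n2⇒n3 (fail-walked)  emit P1@[13:14]
[15] read 'a'  n3⇒n0 (fail-walked)
[16] read 'd'  n0⇒n1  emit P3@[16:16]
[17] read 'd'  n1⇒n2  emit P0@[16:17],P3@[17:17]
[18] read 'c'  n2⇒n3 (fail-walked)  emit P1@[17:18]
[19] read 'd'  n3⇒n5 (fail-walked)  emit P2@[18:19],P3@[19:19]
[20] read 'c'  n5⇒n3 (fail-walked)  emit P1@[19:20]
[21] read 'd'  n3⇒n5 (fail-walked)  emit P2@[20:21],P3@[21:21]
[22] read 'a'  n5⇒n0 (fail-walked)
[23] read 'a'  n0⇒n0
[24] read 'd'  n0⇒n1  emit P3@[24:24]
[25] read 'a'  n1⇒n0 (fail-walked)
[26] read 'd'  n0⇒n1  emit P3@[26:26]
[27] read 'c'  n1⇒n3  emit P1@[26:27]
[28] read 'd'  n3⇒n5 (fail-walked)  emit P2@[27:28],P3@[28:28]
[29] read 'a'  n5⇒n0 (fail-walked)
[30] read 'd'  n0⇒n1  emit P3@[30:30]
[31] read 'c'  n1⇒n3  emit P1@[30:31]
[32] read 'd'  n3⇒n5 (fail-walked)  emit P2@[31:32],P3@[32:32]
[33] read 'd'  n5⇒n2 (fail-walked)  emit P0@[32:33],P3@[33:33]
[34] read 'c'  n2⇒n3 (fail-walked)  emit P1@[33:34]
[35] read 'd'  n3⇒n5 (fail-walked)  emit P2@[34:35],P3@[35:35]
[36] read 'c'  n5⇒n3 (fail-walked)  emit P1@[35:36]
[37] read 'd'  n3⇒n5 (fail-walked)  emit P2@[36:37],P3@[37:37]
[38] read 'd'  n5⇒n2 (fail-walked)  emit P0@[37:38],P3@[38:38]
[39] read 'd'  n2⇒n2 (fail-walked)  emit P0@[38:39],P3@[39:39]
[40] read 'c'  n2⇒n3 (fail-walked)  emit P1@[39:40]
[41] read 'b'  n3⇒n0 (fail-walked)
[42] read 'd'  n0⇒n1  emit P3@[42:42]
[43] read 'c'  n1⇒n3  emit P1@[42:43]

Result: [[1,3],[2,1],[4,3],[5,0],[5,3],[8,2],[8,3],[10,3],[11,0],[11,3],[12,0],[12,3],[13,0],[13,3],[14,1],[16,3],[17,0],[17,3],[18,1],[19,2],[19,3],[20,1],[21,2],[21,3],[24,3],[26,3],[27,1],[28,2],[28,3],[30,3],[31,1],[32,2],[32,3],[33,0],[33,3],[34,1],[35,2],[35,3],[36,1],[37,2],[37,3],[38,0],[38,3],[39,0],[39,3],[40,1],[42,3],[43,1]]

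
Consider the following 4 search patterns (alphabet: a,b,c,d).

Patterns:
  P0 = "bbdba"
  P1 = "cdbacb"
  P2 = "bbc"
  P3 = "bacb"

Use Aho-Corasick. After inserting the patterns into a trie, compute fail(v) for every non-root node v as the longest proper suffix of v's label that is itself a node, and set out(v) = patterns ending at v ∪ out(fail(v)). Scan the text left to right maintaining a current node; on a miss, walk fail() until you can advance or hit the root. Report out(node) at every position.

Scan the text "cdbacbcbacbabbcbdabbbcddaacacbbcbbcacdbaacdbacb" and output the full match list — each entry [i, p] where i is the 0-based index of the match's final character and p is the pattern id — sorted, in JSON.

Build:
Trie (insert patterns):
  0='ε' goto b→1 c→6
  1='b' goto a→13 b→2
  2='bb' goto c→12 d→3
  3='bbd' goto b→4
  4='bbdb' goto a→5
  5='bbdba' goto ·  ←P0
  6='c' goto d→7
  7='cd' goto b→8
  8='cdb' goto a→9
  9='cdba' goto c→10
  10='cdbac' goto b→11
  11='cdbacb' goto ·  ←P1
  12='bbc' goto ·  ←P2
  13='ba' goto c→14
  14='bac' goto b→15
  15='bacb' goto ·  ←P3

BFS fail/out derivation:
  fail(1) 'b': from fail(0)=0 chase 'b': 0 ⇒ 0;  out=∅∪out(0)=∅
  fail(6) 'c': from fail(0)=0 chase 'c': 0 ⇒ 0;  out=∅∪out(0)=∅
  fail(2) 'bb': from fail(1)=0 chase 'b': 0 ⇒ 1;  out=∅∪out(1)=∅
  fail(7) 'cd': from fail(6)=0 chase 'd': 0 ⇒ 0;  out=∅∪out(0)=∅
  fail(13) 'ba': from fail(1)=0 chase 'a': 0 ⇒ 0;  out=∅∪out(0)=∅
  fail(3) 'bbd': from fail(2)=1 chase 'd': 1→0 ⇒ 0;  out=∅∪out(0)=∅
  fail(8) 'cdb': from fail(7)=0 chase 'b': 0 ⇒ 1;  out=∅∪out(1)=∅
  fail(12) 'bbc': from fail(2)=1 chase 'c': 1→0 ⇒ 6;  out={2}∪out(6)={2}
  fail(14) 'bac': from fail(13)=0 chase 'c': 0 ⇒ 6;  out=∅∪out(6)=∅
  fail(4) 'bbdb': from fail(3)=0 chase 'b': 0 ⇒ 1;  out=∅∪out(1)=∅
  fail(9) 'cdba': from fail(8)=1 chase 'a': 1 ⇒ 13;  out=∅∪out(13)=∅
  fail(15) 'bacb': from fail(14)=6 chase 'b': 6→0 ⇒ 1;  out={3}∪out(1)={3}
  fail(5) 'bbdba': from fail(4)=1 chase 'a': 1 ⇒ 13;  out={0}∪out(13)={0}
  fail(10) 'cdbac': from fail(9)=13 chase 'c': 13 ⇒ 14;  out=∅∪out(14)=∅
  fail(11) 'cdbacb': from fail(10)=14 chase 'b': 14 ⇒ 15;  out={1}∪out(15)={1,3}

Text stream:
[0] read 'c'  n0⇒n6
[1] read 'd'  n6⇒n7
[2] read 'b'  n7⇒n8
[3] read 'a'  n8⇒n9
[4] read 'c'  n9⇒n10
[5] read 'b'  n10⇒n11  → match P1@[0:5],P3@[2:5]
[6] read 'c'  n11⇒n6 ·f
[7] read 'b'  n6⇒n1 ·f
[8] read 'a'  n1⇒n13
[9] read 'c'  n13⇒n14
[10] read 'b'  n14⇒n15  → match P3@[7:10]
[11] read 'a'  n15⇒n13 ·f
[12] read 'b'  n13⇒n1 ·f
[13] read 'b'  n1⇒n2
[14] read 'c'  n2⇒n12  → match P2@[12:14]
[15] read 'b'  n12⇒n1 ·f
[16] read 'd'  n1⇒n0 ·f
[17] read 'a'  n0⇒n0
[18] read 'b'  n0⇒n1
[19] read 'b'  n1⇒n2
[20] read 'b'  n2⇒n2 ·f
[21] read 'c'  n2⇒n12  → match P2@[19:21]
[22] read 'd'  n12⇒n7 ·f
[23] read 'd'  n7⇒n0 ·f
[24] read 'a'  n0⇒n0
[25] read 'a'  n0⇒n0
[26] read 'c'  n0⇒n6
[27] read 'a'  n6⇒n0 ·f
[28] read 'c'  n0⇒n6
[29] read 'b'  n6⇒n1 ·f
[30] read 'b'  n1⇒n2
[31] read 'c'  n2⇒n12  → match P2@[29:31]
[32] read 'b'  n12⇒n1 ·f
[33] read 'b'  n1⇒n2
[34] read 'c'  n2⇒n12  → match P2@[32:34]
[35] read 'a'  n12⇒n0 ·f
[36] read 'c'  n0⇒n6
[37] read 'd'  n6⇒n7
[38] read 'b'  n7⇒n8
[39] read 'a'  n8⇒n9
[40] read 'a'  n9⇒n0 ·f
[41] read 'c'  n0⇒n6
[42] read 'd'  n6⇒n7
[43] read 'b'  n7⇒n8
[44] read 'a'  n8⇒n9
[45] read 'c'  n9⇒n10
[46] read 'b'  n10⇒n11  → match P1@[41:46],P3@[43:46]

Matches: [[5,1],[5,3],[10,3],[14,2],[21,2],[31,2],[34,2],[46,1],[46,3]]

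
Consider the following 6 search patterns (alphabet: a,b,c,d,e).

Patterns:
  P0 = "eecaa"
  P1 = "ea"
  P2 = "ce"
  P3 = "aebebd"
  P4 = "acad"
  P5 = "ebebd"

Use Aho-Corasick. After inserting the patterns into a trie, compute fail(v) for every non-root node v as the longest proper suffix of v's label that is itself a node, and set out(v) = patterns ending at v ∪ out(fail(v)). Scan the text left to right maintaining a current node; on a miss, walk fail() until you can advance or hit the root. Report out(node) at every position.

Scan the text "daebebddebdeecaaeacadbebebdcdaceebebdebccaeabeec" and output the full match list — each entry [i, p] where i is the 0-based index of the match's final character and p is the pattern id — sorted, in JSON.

Build:
Trie (insert patterns):
  0='ε' goto a→9 c→7 e→1
  1='e' goto a→6 b→18 e→2
  2='ee' goto c→3
  3='eec' goto a→4
  4='eeca' goto a→5
  5='eecaa' goto ·  [P0 ends]
  6='ea' goto ·  [P1 ends]
  7='c' goto e→8
  8='ce' goto ·  [P2 ends]
  9='a' goto c→15 e→10
  10='ae' goto b→11
  11='aeb' goto e→12
  12='aebe' goto b→13
  13='aebeb' goto d→14
  14='aebebd' goto ·  [P3 ends]
  15='ac' goto a→16
  16='aca' goto d→17
  17='acad' goto ·  [P4 ends]
  18='eb' goto e→19
  19='ebe' goto b→20
  20='ebeb' goto d→21
  21='ebebd' goto ·  [P5 ends]

Failure links (BFS by depth):
  n1('e'): parent n0 fail=0; on 'e' 0 → fail=0;  out ∅∪∅=∅
  n7('c'): parent n0 fail=0; on 'c' 0 → fail=0;  out ∅∪∅=∅
  n9('a'): parent n0 fail=0; on 'a' 0 → fail=0;  out ∅∪∅=∅
  n2('ee'): parent n1 fail=0; on 'e' 0 → fail=1;  out ∅∪∅=∅
  n6('ea'): parent n1 fail=0; on 'a' 0 → fail=9;  out {1}∪∅={1}
  n8('ce'): parent n7 fail=0; on 'e' 0 → fail=1;  out {2}∪∅={2}
  n10('ae'): parent n9 fail=0; on 'e' 0 → fail=1;  out ∅∪∅=∅
  n15('ac'): parent n9 fail=0; on 'c' 0 → fail=7;  out ∅∪∅=∅
  n18('eb'): parent n1 fail=0; on 'b' 0 → fail=0;  out ∅∪∅=∅
  n3('eec'): parent n2 fail=1; on 'c' 1→0 → fail=7;  out ∅∪∅=∅
  n11('aeb'): parent n10 fail=1; on 'b' 1 → fail=18;  out ∅∪∅=∅
  n16('aca'): parent n15 fail=7; on 'a' 7→0 → fail=9;  out ∅∪∅=∅
  n19('ebe'): parent n18 fail=0; on 'e' 0 → fail=1;  out ∅∪∅=∅
  n4('eeca'): parent n3 fail=7; on 'a' 7→0 → fail=9;  out ∅∪∅=∅
  n12('aebe'): parent n11 fail=18; on 'e' 18 → fail=19;  out ∅∪∅=∅
  n17('acad'): parent n16 fail=9; on 'd' 9→0 → fail=0;  out {4}∪∅={4}
  n20('ebeb'): parent n19 fail=1; on 'b' 1 → fail=18;  out ∅∪∅=∅
  n5('eecaa'): parent n4 fail=9; on 'a' 9→0 → fail=9;  out {0}∪∅={0}
  n13('aebeb'): parent n12 fail=19; on 'b' 19 → fail=20;  out ∅∪∅=∅
  n21('ebebd'): parent n20 fail=18; on 'd' 18→0 → fail=0;  out {5}∪∅={5}
  n14('aebebd'): parent n13 fail=20; on 'd' 20 → fail=21;  out {3}∪{5}={3,5}

Text stream:
pos 0 'd': at 0
pos 1 'a': at 9
pos 2 'e': at 10
pos 3 'b': at 11
pos 4 'e': at 12
pos 5 'b': at 13
pos 6 'd': at 14  emit P3@[1:6],P5@[2:6]
pos 7 'd': at 0 (fail-walked)
pos 8 'e': at 1
pos 9 'b': at 18
pos 10 'd': at 0 (fail-walked)
pos 11 'e': at 1
pos 12 'e': at 2
pos 13 'c': at 3
pos 14 'a': at 4
pos 15 'a': at 5  emit P0@[11:15]
pos 16 'e': at 10 (fail-walked)
pos 17 'a': at 6 (fail-walked)  emit P1@[16:17]
pos 18 'c': at 15 (fail-walked)
pos 19 'a': at 16
pos 20 'd': at 17  emit P4@[17:20]
pos 21 'b': at 0 (fail-walked)
pos 22 'e': at 1
pos 23 'b': at 18
pos 24 'e': at 19
pos 25 'b': at 20
pos 26 'd': at 21  emit P5@[22:26]
pos 27 'c': at 7 (fail-walked)
pos 28 'd': at 0 (fail-walked)
pos 29 'a': at 9
pos 30 'c': at 15
pos 31 'e': at 8 (fail-walked)  emit P2@[30:31]
pos 32 'e': at 2 (fail-walked)
pos 33 'b': at 18 (fail-walked)
pos 34 'e': at 19
pos 35 'b': at 20
pos 36 'd': at 21  emit P5@[32:36]
pos 37 'e': at 1 (fail-walked)
pos 38 'b': at 18
pos 39 'c': at 7 (fail-walked)
pos 40 'c': at 7 (fail-walked)
pos 41 'a': at 9 (fail-walked)
pos 42 'e': at 10
pos 43 'a': at 6 (fail-walked)  emit P1@[42:43]
pos 44 'b': at 0 (fail-walked)
pos 45 'e': at 1
pos 46 'e': at 2
pos 47 'c': at 3

Result: [[6,3],[6,5],[15,0],[17,1],[20,4],[26,5],[31,2],[36,5],[43,1]]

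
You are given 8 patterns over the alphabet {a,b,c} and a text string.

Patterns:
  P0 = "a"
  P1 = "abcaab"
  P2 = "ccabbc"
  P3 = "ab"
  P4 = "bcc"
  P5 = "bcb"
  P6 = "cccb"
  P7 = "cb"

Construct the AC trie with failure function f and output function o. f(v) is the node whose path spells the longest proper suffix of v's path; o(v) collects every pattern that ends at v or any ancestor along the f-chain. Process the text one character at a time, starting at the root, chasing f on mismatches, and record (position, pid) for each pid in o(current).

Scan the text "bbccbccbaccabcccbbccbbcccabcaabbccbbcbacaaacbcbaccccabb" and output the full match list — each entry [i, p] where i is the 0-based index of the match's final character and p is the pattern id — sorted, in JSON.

Build automaton:
Trie nodes:
  0='ε' goto a→1 b→13 c→7
  1='a' goto b→2  [P0 ends]
  2='ab' goto c→3  [P3 ends]
  3='abc' goto a→4
  4='abca' goto a→5
  5='abcaa' goto b→6
  6='abcaab' goto ·  [P1 ends]
  7='c' goto b→19 c→8
  8='cc' goto a→9 c→17
  9='cca' goto b→10
  10='ccab' goto b→11
  11='ccabb' goto c→12
  12='ccabbc' goto ·  [P2 ends]
  13='b' goto c→14
  14='bc' goto b→16 c→15
  15='bcc' goto ·  [P4 ends]
  16='bcb' goto ·  [P5 ends]
  17='ccc' goto b→18
  18='cccb' goto ·  [P6 ends]
  19='cb' goto ·  [P7 ends]

BFS fail/out derivation:
  fail(1) 'a': from fail(0)=0 chase 'a': 0 ⇒ 0;  out={0}∪out(0)={0}
  fail(7) 'c': from fail(0)=0 chase 'c': 0 ⇒ 0;  out=∅∪out(0)=∅
  fail(13) 'b': from fail(0)=0 chase 'b': 0 ⇒ 0;  out=∅∪out(0)=∅
  fail(2) 'ab': from fail(1)=0 chase 'b': 0 ⇒ 13;  out={3}∪out(13)={3}
  fail(8) 'cc': from fail(7)=0 chase 'c': 0 ⇒ 7;  out=∅∪out(7)=∅
  fail(14) 'bc': from fail(13)=0 chase 'c': 0 ⇒ 7;  out=∅∪out(7)=∅
  fail(19) 'cb': from fail(7)=0 chase 'b': 0 ⇒ 13;  out={7}∪out(13)={7}
  fail(3) 'abc': from fail(2)=13 chase 'c': 13 ⇒ 14;  out=∅∪out(14)=∅
  fail(9) 'cca': from fail(8)=7 chase 'a': 7→0 ⇒ 1;  out=∅∪out(1)={0}
  fail(15) 'bcc': from fail(14)=7 chase 'c': 7 ⇒ 8;  out={4}∪out(8)={4}
  fail(16) 'bcb': from fail(14)=7 chase 'b': 7 ⇒ 19;  out={5}∪out(19)={5,7}
  fail(17) 'ccc': from fail(8)=7 chase 'c': 7 ⇒ 8;  out=∅∪out(8)=∅
  fail(4) 'abca': from fail(3)=14 chase 'a': 14→7→0 ⇒ 1;  out=∅∪out(1)={0}
  fail(10) 'ccab': from fail(9)=1 chase 'b': 1 ⇒ 2;  out=∅∪out(2)={3}
  fail(18) 'cccb': from fail(17)=8 chase 'b': 8→7 ⇒ 19;  out={6}∪out(19)={6,7}
  fail(5) 'abcaa': from fail(4)=1 chase 'a': 1→0 ⇒ 1;  out=∅∪out(1)={0}
  fail(11) 'ccabb': from fail(10)=2 chase 'b': 2→13→0 ⇒ 13;  out=∅∪out(13)=∅
  fail(6) 'abcaab': from fail(5)=1 chase 'b': 1 ⇒ 2;  out={1}∪out(2)={1,3}
  fail(12) 'ccabbc': from fail(11)=13 chase 'c': 13 ⇒ 14;  out={2}∪out(14)={2}

Text stream:
i=0 'b': node 0→13
i=1 'b': node 13→13 (via fail)
i=2 'c': node 13→14
i=3 'c': node 14→15  → match P4@[1:3]
i=4 'b': node 15→19 (via fail)  → match P7@[3:4]
i=5 'c': node 19→14 (via fail)
i=6 'c': node 14→15  → match P4@[4:6]
i=7 'b': node 15→19 (via fail)  → match P7@[6:7]
i=8 'a': node 19→1 (via fail)  → match P0@[8:8]
i=9 'c': node 1→7 (via fail)
i=10 'c': node 7→8
i=11 'a': node 8→9  → match P0@[11:11]
i=12 'b': node 9→10  → match P3@[11:12]
i=13 'c': node 10→3 (via fail)
i=14 'c': node 3→15 (via fail)  → match P4@[12:14]
i=15 'c': node 15→17 (via fail)
i=16 'b': node 17→18  → match P6@[13:16],P7@[15:16]
i=17 'b': node 18→13 (via fail)
i=18 'c': node 13→14
i=19 'c': node 14→15  → match P4@[17:19]
i=20 'b': node 15→19 (via fail)  → match P7@[19:20]
i=21 'b': node 19→13 (via fail)
i=22 'c': node 13→14
i=23 'c': node 14→15  → match P4@[21:23]
i=24 'c': node 15→17 (via fail)
i=25 'a': node 17→9 (via fail)  → match P0@[25:25]
i=26 'b': node 9→10  → match P3@[25:26]
i=27 'c': node 10→3 (via fail)
i=28 'a': node 3→4  → match P0@[28:28]
i=29 'a': node 4→5  → match P0@[29:29]
i=30 'b': node 5→6  → match P1@[25:30],P3@[29:30]
i=31 'b': node 6→13 (via fail)
i=32 'c': node 13→14
i=33 'c': node 14→15  → match P4@[31:33]
i=34 'b': node 15→19 (via fail)  → match P7@[33:34]
i=35 'b': node 19→13 (via fail)
i=36 'c': node 13→14
i=37 'b': node 14→16  → match P5@[35:37],P7@[36:37]
i=38 'a': node 16→1 (via fail)  → match P0@[38:38]
i=39 'c': node 1→7 (via fail)
i=40 'a': node 7→1 (via fail)  → match P0@[40:40]
i=41 'a': node 1→1 (via fail)  → match P0@[41:41]
i=42 'a': node 1→1 (via fail)  → match P0@[42:42]
i=43 'c': node 1→7 (via fail)
i=44 'b': node 7→19  → match P7@[43:44]
i=45 'c': node 19→14 (via fail)
i=46 'b': node 14→16  → match P5@[44:46],P7@[45:46]
i=47 'a': node 16→1 (via fail)  → match P0@[47:47]
i=48 'c': node 1→7 (via fail)
i=49 'c': node 7→8
i=50 'c': node 8→17
i=51 'c': node 17→17 (via fail)
i=52 'a': node 17→9 (via fail)  → match P0@[52:52]
i=53 'b': node 9→10  → match P3@[52:53]
i=54 'b': node 10→11

Matches: [[3,4],[4,7],[6,4],[7,7],[8,0],[11,0],[12,3],[14,4],[16,6],[16,7],[19,4],[20,7],[23,4],[25,0],[26,3],[28,0],[29,0],[30,1],[30,3],[33,4],[34,7],[37,5],[37,7],[38,0],[40,0],[41,0],[42,0],[44,7],[46,5],[46,7],[47,0],[52,0],[53,3]]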